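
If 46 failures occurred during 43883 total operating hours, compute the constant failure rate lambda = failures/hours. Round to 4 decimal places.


failures = 46
total_hours = 43883
lambda = 46 / 43883
lambda = 0.001

0.001


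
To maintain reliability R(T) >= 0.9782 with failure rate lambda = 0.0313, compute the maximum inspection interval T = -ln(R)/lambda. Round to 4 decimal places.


R_target = 0.9782
lambda = 0.0313
-ln(0.9782) = 0.022
T = 0.022 / 0.0313
T = 0.7042

0.7042


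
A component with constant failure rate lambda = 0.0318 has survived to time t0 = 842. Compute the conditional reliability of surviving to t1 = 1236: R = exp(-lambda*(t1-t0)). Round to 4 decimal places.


lambda = 0.0318
t0 = 842, t1 = 1236
t1 - t0 = 394
lambda * (t1-t0) = 0.0318 * 394 = 12.5292
R = exp(-12.5292)
R = 0.0

0.0


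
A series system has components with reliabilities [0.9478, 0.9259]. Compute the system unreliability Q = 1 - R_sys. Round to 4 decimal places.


Components: [0.9478, 0.9259]
After component 1: product = 0.9478
After component 2: product = 0.8776
R_sys = 0.8776
Q = 1 - 0.8776 = 0.1224

0.1224


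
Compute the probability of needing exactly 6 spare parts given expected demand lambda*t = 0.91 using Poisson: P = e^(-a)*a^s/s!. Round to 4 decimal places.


a = 0.91, s = 6
e^(-a) = e^(-0.91) = 0.4025
a^s = 0.91^6 = 0.5679
s! = 720
P = 0.4025 * 0.5679 / 720
P = 0.0003

0.0003


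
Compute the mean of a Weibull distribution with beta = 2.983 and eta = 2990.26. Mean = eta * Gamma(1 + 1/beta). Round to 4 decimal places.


beta = 2.983, eta = 2990.26
1/beta = 0.3352
1 + 1/beta = 1.3352
Gamma(1.3352) = 0.8928
Mean = 2990.26 * 0.8928
Mean = 2669.5765

2669.5765


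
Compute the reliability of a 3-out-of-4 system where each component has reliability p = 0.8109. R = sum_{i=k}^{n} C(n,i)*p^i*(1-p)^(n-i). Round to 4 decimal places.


k = 3, n = 4, p = 0.8109
i=3: C(4,3)=4 * 0.8109^3 * 0.1891^1 = 0.4033
i=4: C(4,4)=1 * 0.8109^4 * 0.1891^0 = 0.4324
R = sum of terms = 0.8357

0.8357


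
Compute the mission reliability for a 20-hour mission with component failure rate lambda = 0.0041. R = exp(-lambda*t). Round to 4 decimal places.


lambda = 0.0041
mission_time = 20
lambda * t = 0.0041 * 20 = 0.082
R = exp(-0.082)
R = 0.9213

0.9213


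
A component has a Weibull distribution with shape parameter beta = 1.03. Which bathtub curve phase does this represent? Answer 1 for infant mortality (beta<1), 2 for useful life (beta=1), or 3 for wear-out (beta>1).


beta = 1.03
Compare beta to 1:
beta < 1 => infant mortality (phase 1)
beta = 1 => useful life (phase 2)
beta > 1 => wear-out (phase 3)
Since beta = 1.03, this is wear-out (increasing failure rate)
Phase = 3

3


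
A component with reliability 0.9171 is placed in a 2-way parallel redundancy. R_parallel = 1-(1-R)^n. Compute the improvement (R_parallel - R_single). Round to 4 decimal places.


R_single = 0.9171, n = 2
1 - R_single = 0.0829
(1 - R_single)^n = 0.0829^2 = 0.0069
R_parallel = 1 - 0.0069 = 0.9931
Improvement = 0.9931 - 0.9171
Improvement = 0.076

0.076


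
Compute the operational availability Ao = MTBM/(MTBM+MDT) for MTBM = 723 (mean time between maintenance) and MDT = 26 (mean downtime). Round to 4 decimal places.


MTBM = 723
MDT = 26
MTBM + MDT = 749
Ao = 723 / 749
Ao = 0.9653

0.9653


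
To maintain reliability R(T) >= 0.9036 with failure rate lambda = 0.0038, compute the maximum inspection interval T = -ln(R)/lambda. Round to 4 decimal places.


R_target = 0.9036
lambda = 0.0038
-ln(0.9036) = 0.1014
T = 0.1014 / 0.0038
T = 26.6759

26.6759


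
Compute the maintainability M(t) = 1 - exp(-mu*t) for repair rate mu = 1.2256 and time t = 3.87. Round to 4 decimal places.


mu = 1.2256, t = 3.87
mu * t = 1.2256 * 3.87 = 4.7431
exp(-4.7431) = 0.0087
M(t) = 1 - 0.0087
M(t) = 0.9913

0.9913


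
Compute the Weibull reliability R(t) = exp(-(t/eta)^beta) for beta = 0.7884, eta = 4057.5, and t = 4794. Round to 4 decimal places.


beta = 0.7884, eta = 4057.5, t = 4794
t/eta = 4794 / 4057.5 = 1.1815
(t/eta)^beta = 1.1815^0.7884 = 1.1405
R(t) = exp(-1.1405)
R(t) = 0.3196

0.3196


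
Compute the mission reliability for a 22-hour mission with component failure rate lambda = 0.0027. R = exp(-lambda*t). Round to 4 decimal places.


lambda = 0.0027
mission_time = 22
lambda * t = 0.0027 * 22 = 0.0594
R = exp(-0.0594)
R = 0.9423

0.9423


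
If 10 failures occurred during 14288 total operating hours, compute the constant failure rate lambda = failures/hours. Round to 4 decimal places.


failures = 10
total_hours = 14288
lambda = 10 / 14288
lambda = 0.0007

0.0007


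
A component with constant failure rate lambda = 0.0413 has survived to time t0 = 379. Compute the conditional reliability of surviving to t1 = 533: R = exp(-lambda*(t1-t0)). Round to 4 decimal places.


lambda = 0.0413
t0 = 379, t1 = 533
t1 - t0 = 154
lambda * (t1-t0) = 0.0413 * 154 = 6.3602
R = exp(-6.3602)
R = 0.0017

0.0017


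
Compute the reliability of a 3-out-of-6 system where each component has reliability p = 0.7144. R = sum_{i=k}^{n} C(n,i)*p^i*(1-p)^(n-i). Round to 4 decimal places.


k = 3, n = 6, p = 0.7144
i=3: C(6,3)=20 * 0.7144^3 * 0.2856^3 = 0.1699
i=4: C(6,4)=15 * 0.7144^4 * 0.2856^2 = 0.3187
i=5: C(6,5)=6 * 0.7144^5 * 0.2856^1 = 0.3189
i=6: C(6,6)=1 * 0.7144^6 * 0.2856^0 = 0.1329
R = sum of terms = 0.9404

0.9404


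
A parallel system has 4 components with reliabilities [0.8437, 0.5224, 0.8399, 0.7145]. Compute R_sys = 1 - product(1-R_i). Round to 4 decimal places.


Components: [0.8437, 0.5224, 0.8399, 0.7145]
(1 - 0.8437) = 0.1563, running product = 0.1563
(1 - 0.5224) = 0.4776, running product = 0.0746
(1 - 0.8399) = 0.1601, running product = 0.012
(1 - 0.7145) = 0.2855, running product = 0.0034
Product of (1-R_i) = 0.0034
R_sys = 1 - 0.0034 = 0.9966

0.9966


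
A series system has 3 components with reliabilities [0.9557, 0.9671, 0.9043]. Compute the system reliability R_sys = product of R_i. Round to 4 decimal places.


Components: [0.9557, 0.9671, 0.9043]
After component 1 (R=0.9557): product = 0.9557
After component 2 (R=0.9671): product = 0.9243
After component 3 (R=0.9043): product = 0.8358
R_sys = 0.8358

0.8358


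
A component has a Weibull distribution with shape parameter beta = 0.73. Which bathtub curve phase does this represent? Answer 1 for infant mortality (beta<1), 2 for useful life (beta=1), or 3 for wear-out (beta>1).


beta = 0.73
Compare beta to 1:
beta < 1 => infant mortality (phase 1)
beta = 1 => useful life (phase 2)
beta > 1 => wear-out (phase 3)
Since beta = 0.73, this is infant mortality (decreasing failure rate)
Phase = 1

1


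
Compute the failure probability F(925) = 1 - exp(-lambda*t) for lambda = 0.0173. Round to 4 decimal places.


lambda = 0.0173, t = 925
lambda * t = 16.0025
exp(-16.0025) = 0.0
F(t) = 1 - 0.0
F(t) = 1.0

1.0


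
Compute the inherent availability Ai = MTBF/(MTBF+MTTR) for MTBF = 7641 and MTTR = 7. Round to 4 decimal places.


MTBF = 7641
MTTR = 7
MTBF + MTTR = 7648
Ai = 7641 / 7648
Ai = 0.9991

0.9991


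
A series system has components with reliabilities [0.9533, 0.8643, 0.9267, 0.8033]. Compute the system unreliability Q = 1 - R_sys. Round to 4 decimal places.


Components: [0.9533, 0.8643, 0.9267, 0.8033]
After component 1: product = 0.9533
After component 2: product = 0.8239
After component 3: product = 0.7635
After component 4: product = 0.6134
R_sys = 0.6134
Q = 1 - 0.6134 = 0.3866

0.3866


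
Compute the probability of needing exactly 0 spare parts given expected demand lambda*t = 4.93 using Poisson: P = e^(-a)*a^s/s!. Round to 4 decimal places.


a = 4.93, s = 0
e^(-a) = e^(-4.93) = 0.0072
a^s = 4.93^0 = 1.0
s! = 1
P = 0.0072 * 1.0 / 1
P = 0.0072

0.0072


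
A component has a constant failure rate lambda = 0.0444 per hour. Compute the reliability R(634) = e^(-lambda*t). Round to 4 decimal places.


lambda = 0.0444
t = 634
lambda * t = 28.1496
R(t) = e^(-28.1496)
R(t) = 0.0

0.0


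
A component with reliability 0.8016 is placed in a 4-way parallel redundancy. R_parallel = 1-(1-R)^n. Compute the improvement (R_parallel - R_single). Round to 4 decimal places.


R_single = 0.8016, n = 4
1 - R_single = 0.1984
(1 - R_single)^n = 0.1984^4 = 0.0015
R_parallel = 1 - 0.0015 = 0.9985
Improvement = 0.9985 - 0.8016
Improvement = 0.1969

0.1969


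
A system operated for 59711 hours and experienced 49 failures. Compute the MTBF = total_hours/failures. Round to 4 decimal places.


total_hours = 59711
failures = 49
MTBF = 59711 / 49
MTBF = 1218.5918

1218.5918


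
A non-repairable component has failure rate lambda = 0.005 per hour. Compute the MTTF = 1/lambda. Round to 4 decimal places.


lambda = 0.005
MTTF = 1 / 0.005
MTTF = 200.0

200.0


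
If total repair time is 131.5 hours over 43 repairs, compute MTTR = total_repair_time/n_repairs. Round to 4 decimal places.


total_repair_time = 131.5
n_repairs = 43
MTTR = 131.5 / 43
MTTR = 3.0581

3.0581


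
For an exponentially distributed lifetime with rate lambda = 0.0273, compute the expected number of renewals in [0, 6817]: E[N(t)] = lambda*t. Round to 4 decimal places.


lambda = 0.0273
t = 6817
E[N(t)] = lambda * t
E[N(t)] = 0.0273 * 6817
E[N(t)] = 186.1041

186.1041


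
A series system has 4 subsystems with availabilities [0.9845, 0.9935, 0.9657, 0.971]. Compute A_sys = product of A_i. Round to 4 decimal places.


Subsystems: [0.9845, 0.9935, 0.9657, 0.971]
After subsystem 1 (A=0.9845): product = 0.9845
After subsystem 2 (A=0.9935): product = 0.9781
After subsystem 3 (A=0.9657): product = 0.9446
After subsystem 4 (A=0.971): product = 0.9172
A_sys = 0.9172

0.9172


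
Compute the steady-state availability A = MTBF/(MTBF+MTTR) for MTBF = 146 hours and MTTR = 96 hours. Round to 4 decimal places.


MTBF = 146
MTTR = 96
MTBF + MTTR = 242
A = 146 / 242
A = 0.6033

0.6033


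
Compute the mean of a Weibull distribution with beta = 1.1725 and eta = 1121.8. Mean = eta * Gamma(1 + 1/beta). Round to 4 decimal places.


beta = 1.1725, eta = 1121.8
1/beta = 0.8529
1 + 1/beta = 1.8529
Gamma(1.8529) = 0.9465
Mean = 1121.8 * 0.9465
Mean = 1061.771

1061.771


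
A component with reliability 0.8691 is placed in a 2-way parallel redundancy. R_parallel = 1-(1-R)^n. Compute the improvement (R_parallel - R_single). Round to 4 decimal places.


R_single = 0.8691, n = 2
1 - R_single = 0.1309
(1 - R_single)^n = 0.1309^2 = 0.0171
R_parallel = 1 - 0.0171 = 0.9829
Improvement = 0.9829 - 0.8691
Improvement = 0.1138

0.1138


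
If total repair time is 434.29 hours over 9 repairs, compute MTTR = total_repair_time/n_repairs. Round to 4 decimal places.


total_repair_time = 434.29
n_repairs = 9
MTTR = 434.29 / 9
MTTR = 48.2544

48.2544


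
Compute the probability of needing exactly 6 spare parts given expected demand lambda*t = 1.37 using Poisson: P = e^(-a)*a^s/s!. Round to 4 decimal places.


a = 1.37, s = 6
e^(-a) = e^(-1.37) = 0.2541
a^s = 1.37^6 = 6.6119
s! = 720
P = 0.2541 * 6.6119 / 720
P = 0.0023

0.0023


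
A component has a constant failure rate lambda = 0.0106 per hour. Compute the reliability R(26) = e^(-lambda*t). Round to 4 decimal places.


lambda = 0.0106
t = 26
lambda * t = 0.2756
R(t) = e^(-0.2756)
R(t) = 0.7591

0.7591


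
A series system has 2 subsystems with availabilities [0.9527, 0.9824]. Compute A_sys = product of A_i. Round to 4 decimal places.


Subsystems: [0.9527, 0.9824]
After subsystem 1 (A=0.9527): product = 0.9527
After subsystem 2 (A=0.9824): product = 0.9359
A_sys = 0.9359

0.9359


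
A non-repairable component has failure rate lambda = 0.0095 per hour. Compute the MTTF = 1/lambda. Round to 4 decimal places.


lambda = 0.0095
MTTF = 1 / 0.0095
MTTF = 105.2632

105.2632


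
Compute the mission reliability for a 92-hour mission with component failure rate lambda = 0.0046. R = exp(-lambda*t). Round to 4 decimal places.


lambda = 0.0046
mission_time = 92
lambda * t = 0.0046 * 92 = 0.4232
R = exp(-0.4232)
R = 0.6549

0.6549


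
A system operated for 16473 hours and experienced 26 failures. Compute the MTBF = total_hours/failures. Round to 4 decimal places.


total_hours = 16473
failures = 26
MTBF = 16473 / 26
MTBF = 633.5769

633.5769


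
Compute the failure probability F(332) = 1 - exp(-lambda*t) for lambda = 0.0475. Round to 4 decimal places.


lambda = 0.0475, t = 332
lambda * t = 15.77
exp(-15.77) = 0.0
F(t) = 1 - 0.0
F(t) = 1.0

1.0


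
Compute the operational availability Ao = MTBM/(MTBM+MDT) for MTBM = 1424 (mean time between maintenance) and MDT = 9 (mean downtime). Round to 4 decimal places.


MTBM = 1424
MDT = 9
MTBM + MDT = 1433
Ao = 1424 / 1433
Ao = 0.9937

0.9937


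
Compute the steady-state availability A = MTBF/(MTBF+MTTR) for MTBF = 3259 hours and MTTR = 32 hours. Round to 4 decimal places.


MTBF = 3259
MTTR = 32
MTBF + MTTR = 3291
A = 3259 / 3291
A = 0.9903

0.9903


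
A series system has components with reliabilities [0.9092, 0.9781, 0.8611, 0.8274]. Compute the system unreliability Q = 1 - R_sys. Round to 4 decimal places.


Components: [0.9092, 0.9781, 0.8611, 0.8274]
After component 1: product = 0.9092
After component 2: product = 0.8893
After component 3: product = 0.7658
After component 4: product = 0.6336
R_sys = 0.6336
Q = 1 - 0.6336 = 0.3664

0.3664


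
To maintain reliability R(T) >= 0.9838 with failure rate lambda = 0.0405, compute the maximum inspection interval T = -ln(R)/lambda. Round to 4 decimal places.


R_target = 0.9838
lambda = 0.0405
-ln(0.9838) = 0.0163
T = 0.0163 / 0.0405
T = 0.4033

0.4033


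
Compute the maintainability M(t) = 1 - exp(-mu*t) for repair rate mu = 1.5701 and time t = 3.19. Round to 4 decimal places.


mu = 1.5701, t = 3.19
mu * t = 1.5701 * 3.19 = 5.0086
exp(-5.0086) = 0.0067
M(t) = 1 - 0.0067
M(t) = 0.9933

0.9933


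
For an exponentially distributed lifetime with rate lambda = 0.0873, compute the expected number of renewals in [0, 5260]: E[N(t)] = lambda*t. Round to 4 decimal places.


lambda = 0.0873
t = 5260
E[N(t)] = lambda * t
E[N(t)] = 0.0873 * 5260
E[N(t)] = 459.198

459.198


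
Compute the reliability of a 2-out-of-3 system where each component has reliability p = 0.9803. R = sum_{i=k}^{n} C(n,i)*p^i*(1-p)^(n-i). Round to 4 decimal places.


k = 2, n = 3, p = 0.9803
i=2: C(3,2)=3 * 0.9803^2 * 0.0197^1 = 0.0568
i=3: C(3,3)=1 * 0.9803^3 * 0.0197^0 = 0.9421
R = sum of terms = 0.9989

0.9989


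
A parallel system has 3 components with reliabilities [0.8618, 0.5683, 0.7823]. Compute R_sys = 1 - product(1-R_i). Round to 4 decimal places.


Components: [0.8618, 0.5683, 0.7823]
(1 - 0.8618) = 0.1382, running product = 0.1382
(1 - 0.5683) = 0.4317, running product = 0.0597
(1 - 0.7823) = 0.2177, running product = 0.013
Product of (1-R_i) = 0.013
R_sys = 1 - 0.013 = 0.987

0.987


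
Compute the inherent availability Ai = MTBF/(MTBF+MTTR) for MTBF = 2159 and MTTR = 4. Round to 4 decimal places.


MTBF = 2159
MTTR = 4
MTBF + MTTR = 2163
Ai = 2159 / 2163
Ai = 0.9982

0.9982


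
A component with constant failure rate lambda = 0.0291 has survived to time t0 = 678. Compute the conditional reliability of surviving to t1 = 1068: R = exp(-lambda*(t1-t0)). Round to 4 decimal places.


lambda = 0.0291
t0 = 678, t1 = 1068
t1 - t0 = 390
lambda * (t1-t0) = 0.0291 * 390 = 11.349
R = exp(-11.349)
R = 0.0

0.0


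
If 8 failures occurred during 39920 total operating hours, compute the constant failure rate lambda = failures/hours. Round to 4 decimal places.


failures = 8
total_hours = 39920
lambda = 8 / 39920
lambda = 0.0002

0.0002


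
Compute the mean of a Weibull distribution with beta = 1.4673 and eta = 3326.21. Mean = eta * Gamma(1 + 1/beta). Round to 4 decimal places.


beta = 1.4673, eta = 3326.21
1/beta = 0.6815
1 + 1/beta = 1.6815
Gamma(1.6815) = 0.9053
Mean = 3326.21 * 0.9053
Mean = 3011.1097

3011.1097


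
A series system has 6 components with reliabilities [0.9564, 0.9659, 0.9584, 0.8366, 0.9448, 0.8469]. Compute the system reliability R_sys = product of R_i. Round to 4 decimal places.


Components: [0.9564, 0.9659, 0.9584, 0.8366, 0.9448, 0.8469]
After component 1 (R=0.9564): product = 0.9564
After component 2 (R=0.9659): product = 0.9238
After component 3 (R=0.9584): product = 0.8854
After component 4 (R=0.8366): product = 0.7407
After component 5 (R=0.9448): product = 0.6998
After component 6 (R=0.8469): product = 0.5927
R_sys = 0.5927

0.5927


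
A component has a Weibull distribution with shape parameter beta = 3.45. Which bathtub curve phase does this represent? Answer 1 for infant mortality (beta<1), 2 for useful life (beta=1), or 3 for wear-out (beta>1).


beta = 3.45
Compare beta to 1:
beta < 1 => infant mortality (phase 1)
beta = 1 => useful life (phase 2)
beta > 1 => wear-out (phase 3)
Since beta = 3.45, this is wear-out (increasing failure rate)
Phase = 3

3


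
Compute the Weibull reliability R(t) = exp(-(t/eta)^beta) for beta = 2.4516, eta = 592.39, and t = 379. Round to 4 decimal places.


beta = 2.4516, eta = 592.39, t = 379
t/eta = 379 / 592.39 = 0.6398
(t/eta)^beta = 0.6398^2.4516 = 0.3346
R(t) = exp(-0.3346)
R(t) = 0.7157

0.7157


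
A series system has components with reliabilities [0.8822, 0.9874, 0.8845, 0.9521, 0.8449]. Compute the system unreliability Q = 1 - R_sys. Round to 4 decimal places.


Components: [0.8822, 0.9874, 0.8845, 0.9521, 0.8449]
After component 1: product = 0.8822
After component 2: product = 0.8711
After component 3: product = 0.7705
After component 4: product = 0.7336
After component 5: product = 0.6198
R_sys = 0.6198
Q = 1 - 0.6198 = 0.3802

0.3802


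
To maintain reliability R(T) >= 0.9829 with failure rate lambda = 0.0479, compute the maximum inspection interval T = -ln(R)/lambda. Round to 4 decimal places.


R_target = 0.9829
lambda = 0.0479
-ln(0.9829) = 0.0172
T = 0.0172 / 0.0479
T = 0.3601

0.3601


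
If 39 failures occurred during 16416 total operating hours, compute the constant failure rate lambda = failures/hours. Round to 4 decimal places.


failures = 39
total_hours = 16416
lambda = 39 / 16416
lambda = 0.0024

0.0024


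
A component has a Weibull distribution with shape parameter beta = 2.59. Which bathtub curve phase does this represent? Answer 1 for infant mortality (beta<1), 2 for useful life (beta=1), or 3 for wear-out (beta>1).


beta = 2.59
Compare beta to 1:
beta < 1 => infant mortality (phase 1)
beta = 1 => useful life (phase 2)
beta > 1 => wear-out (phase 3)
Since beta = 2.59, this is wear-out (increasing failure rate)
Phase = 3

3


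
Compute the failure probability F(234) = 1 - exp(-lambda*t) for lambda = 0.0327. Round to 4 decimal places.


lambda = 0.0327, t = 234
lambda * t = 7.6518
exp(-7.6518) = 0.0005
F(t) = 1 - 0.0005
F(t) = 0.9995

0.9995


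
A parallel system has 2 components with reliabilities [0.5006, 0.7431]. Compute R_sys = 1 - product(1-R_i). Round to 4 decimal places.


Components: [0.5006, 0.7431]
(1 - 0.5006) = 0.4994, running product = 0.4994
(1 - 0.7431) = 0.2569, running product = 0.1283
Product of (1-R_i) = 0.1283
R_sys = 1 - 0.1283 = 0.8717

0.8717


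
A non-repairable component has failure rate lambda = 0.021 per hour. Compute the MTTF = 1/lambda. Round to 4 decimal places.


lambda = 0.021
MTTF = 1 / 0.021
MTTF = 47.619

47.619


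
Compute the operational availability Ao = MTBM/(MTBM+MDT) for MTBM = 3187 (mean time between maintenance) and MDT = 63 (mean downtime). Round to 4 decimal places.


MTBM = 3187
MDT = 63
MTBM + MDT = 3250
Ao = 3187 / 3250
Ao = 0.9806

0.9806


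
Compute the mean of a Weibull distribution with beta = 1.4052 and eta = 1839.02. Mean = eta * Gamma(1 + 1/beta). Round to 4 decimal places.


beta = 1.4052, eta = 1839.02
1/beta = 0.7116
1 + 1/beta = 1.7116
Gamma(1.7116) = 0.9109
Mean = 1839.02 * 0.9109
Mean = 1675.1567

1675.1567


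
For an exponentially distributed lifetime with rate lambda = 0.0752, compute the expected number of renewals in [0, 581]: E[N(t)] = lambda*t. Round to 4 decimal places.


lambda = 0.0752
t = 581
E[N(t)] = lambda * t
E[N(t)] = 0.0752 * 581
E[N(t)] = 43.6912

43.6912


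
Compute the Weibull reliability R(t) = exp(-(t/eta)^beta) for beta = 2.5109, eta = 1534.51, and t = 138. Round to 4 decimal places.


beta = 2.5109, eta = 1534.51, t = 138
t/eta = 138 / 1534.51 = 0.0899
(t/eta)^beta = 0.0899^2.5109 = 0.0024
R(t) = exp(-0.0024)
R(t) = 0.9976

0.9976


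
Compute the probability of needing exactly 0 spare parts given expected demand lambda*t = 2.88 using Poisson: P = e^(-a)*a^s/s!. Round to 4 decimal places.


a = 2.88, s = 0
e^(-a) = e^(-2.88) = 0.0561
a^s = 2.88^0 = 1.0
s! = 1
P = 0.0561 * 1.0 / 1
P = 0.0561

0.0561


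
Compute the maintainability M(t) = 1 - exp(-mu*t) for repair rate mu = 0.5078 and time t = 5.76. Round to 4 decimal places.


mu = 0.5078, t = 5.76
mu * t = 0.5078 * 5.76 = 2.9249
exp(-2.9249) = 0.0537
M(t) = 1 - 0.0537
M(t) = 0.9463

0.9463


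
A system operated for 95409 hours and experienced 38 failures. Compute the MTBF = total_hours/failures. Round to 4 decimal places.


total_hours = 95409
failures = 38
MTBF = 95409 / 38
MTBF = 2510.7632

2510.7632


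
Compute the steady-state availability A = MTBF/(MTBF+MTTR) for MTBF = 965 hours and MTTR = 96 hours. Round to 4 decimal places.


MTBF = 965
MTTR = 96
MTBF + MTTR = 1061
A = 965 / 1061
A = 0.9095

0.9095


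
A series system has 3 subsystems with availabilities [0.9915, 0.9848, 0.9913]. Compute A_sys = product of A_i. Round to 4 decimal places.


Subsystems: [0.9915, 0.9848, 0.9913]
After subsystem 1 (A=0.9915): product = 0.9915
After subsystem 2 (A=0.9848): product = 0.9764
After subsystem 3 (A=0.9913): product = 0.9679
A_sys = 0.9679

0.9679


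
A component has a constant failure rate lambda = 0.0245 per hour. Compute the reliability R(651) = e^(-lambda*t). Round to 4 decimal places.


lambda = 0.0245
t = 651
lambda * t = 15.9495
R(t) = e^(-15.9495)
R(t) = 0.0

0.0


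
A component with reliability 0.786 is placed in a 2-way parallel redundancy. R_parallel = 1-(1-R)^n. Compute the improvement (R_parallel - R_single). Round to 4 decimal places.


R_single = 0.786, n = 2
1 - R_single = 0.214
(1 - R_single)^n = 0.214^2 = 0.0458
R_parallel = 1 - 0.0458 = 0.9542
Improvement = 0.9542 - 0.786
Improvement = 0.1682

0.1682


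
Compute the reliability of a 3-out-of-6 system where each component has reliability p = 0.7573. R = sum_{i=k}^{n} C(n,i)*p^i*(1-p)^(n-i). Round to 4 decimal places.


k = 3, n = 6, p = 0.7573
i=3: C(6,3)=20 * 0.7573^3 * 0.2427^3 = 0.1242
i=4: C(6,4)=15 * 0.7573^4 * 0.2427^2 = 0.2906
i=5: C(6,5)=6 * 0.7573^5 * 0.2427^1 = 0.3627
i=6: C(6,6)=1 * 0.7573^6 * 0.2427^0 = 0.1886
R = sum of terms = 0.9661

0.9661


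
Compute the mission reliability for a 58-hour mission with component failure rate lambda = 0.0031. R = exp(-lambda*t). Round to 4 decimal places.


lambda = 0.0031
mission_time = 58
lambda * t = 0.0031 * 58 = 0.1798
R = exp(-0.1798)
R = 0.8354

0.8354


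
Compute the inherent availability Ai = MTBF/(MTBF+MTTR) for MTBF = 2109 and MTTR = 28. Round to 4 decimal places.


MTBF = 2109
MTTR = 28
MTBF + MTTR = 2137
Ai = 2109 / 2137
Ai = 0.9869

0.9869


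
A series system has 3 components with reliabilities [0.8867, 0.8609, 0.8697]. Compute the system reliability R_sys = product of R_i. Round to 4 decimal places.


Components: [0.8867, 0.8609, 0.8697]
After component 1 (R=0.8867): product = 0.8867
After component 2 (R=0.8609): product = 0.7634
After component 3 (R=0.8697): product = 0.6639
R_sys = 0.6639

0.6639


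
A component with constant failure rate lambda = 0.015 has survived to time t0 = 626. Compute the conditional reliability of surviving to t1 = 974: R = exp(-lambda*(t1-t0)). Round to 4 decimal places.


lambda = 0.015
t0 = 626, t1 = 974
t1 - t0 = 348
lambda * (t1-t0) = 0.015 * 348 = 5.22
R = exp(-5.22)
R = 0.0054

0.0054


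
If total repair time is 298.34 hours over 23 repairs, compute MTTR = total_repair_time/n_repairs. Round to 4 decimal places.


total_repair_time = 298.34
n_repairs = 23
MTTR = 298.34 / 23
MTTR = 12.9713

12.9713


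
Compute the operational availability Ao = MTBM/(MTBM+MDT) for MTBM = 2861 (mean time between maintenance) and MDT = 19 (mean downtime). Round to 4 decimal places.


MTBM = 2861
MDT = 19
MTBM + MDT = 2880
Ao = 2861 / 2880
Ao = 0.9934

0.9934


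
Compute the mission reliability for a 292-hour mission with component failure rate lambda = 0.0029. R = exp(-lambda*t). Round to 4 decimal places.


lambda = 0.0029
mission_time = 292
lambda * t = 0.0029 * 292 = 0.8468
R = exp(-0.8468)
R = 0.4288

0.4288


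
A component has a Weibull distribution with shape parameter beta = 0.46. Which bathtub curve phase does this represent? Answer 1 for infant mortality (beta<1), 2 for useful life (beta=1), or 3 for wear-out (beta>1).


beta = 0.46
Compare beta to 1:
beta < 1 => infant mortality (phase 1)
beta = 1 => useful life (phase 2)
beta > 1 => wear-out (phase 3)
Since beta = 0.46, this is infant mortality (decreasing failure rate)
Phase = 1

1


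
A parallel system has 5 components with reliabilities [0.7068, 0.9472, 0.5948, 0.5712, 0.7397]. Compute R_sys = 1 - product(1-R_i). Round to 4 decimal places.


Components: [0.7068, 0.9472, 0.5948, 0.5712, 0.7397]
(1 - 0.7068) = 0.2932, running product = 0.2932
(1 - 0.9472) = 0.0528, running product = 0.0155
(1 - 0.5948) = 0.4052, running product = 0.0063
(1 - 0.5712) = 0.4288, running product = 0.0027
(1 - 0.7397) = 0.2603, running product = 0.0007
Product of (1-R_i) = 0.0007
R_sys = 1 - 0.0007 = 0.9993

0.9993


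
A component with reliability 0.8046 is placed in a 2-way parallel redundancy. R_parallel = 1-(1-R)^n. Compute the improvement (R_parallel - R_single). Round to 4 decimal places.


R_single = 0.8046, n = 2
1 - R_single = 0.1954
(1 - R_single)^n = 0.1954^2 = 0.0382
R_parallel = 1 - 0.0382 = 0.9618
Improvement = 0.9618 - 0.8046
Improvement = 0.1572

0.1572


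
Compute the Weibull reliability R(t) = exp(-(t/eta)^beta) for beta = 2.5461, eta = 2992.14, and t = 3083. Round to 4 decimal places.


beta = 2.5461, eta = 2992.14, t = 3083
t/eta = 3083 / 2992.14 = 1.0304
(t/eta)^beta = 1.0304^2.5461 = 1.0791
R(t) = exp(-1.0791)
R(t) = 0.3399

0.3399


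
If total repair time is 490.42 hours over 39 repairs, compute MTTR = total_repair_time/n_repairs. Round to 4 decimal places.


total_repair_time = 490.42
n_repairs = 39
MTTR = 490.42 / 39
MTTR = 12.5749

12.5749


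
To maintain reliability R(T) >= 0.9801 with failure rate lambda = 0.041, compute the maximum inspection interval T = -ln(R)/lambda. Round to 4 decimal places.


R_target = 0.9801
lambda = 0.041
-ln(0.9801) = 0.0201
T = 0.0201 / 0.041
T = 0.4903

0.4903


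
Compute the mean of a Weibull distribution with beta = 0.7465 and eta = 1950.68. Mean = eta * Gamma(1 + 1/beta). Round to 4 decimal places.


beta = 0.7465, eta = 1950.68
1/beta = 1.3396
1 + 1/beta = 2.3396
Gamma(2.3396) = 1.1953
Mean = 1950.68 * 1.1953
Mean = 2331.5704

2331.5704


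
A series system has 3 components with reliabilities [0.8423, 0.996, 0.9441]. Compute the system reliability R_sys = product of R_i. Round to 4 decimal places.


Components: [0.8423, 0.996, 0.9441]
After component 1 (R=0.8423): product = 0.8423
After component 2 (R=0.996): product = 0.8389
After component 3 (R=0.9441): product = 0.792
R_sys = 0.792

0.792


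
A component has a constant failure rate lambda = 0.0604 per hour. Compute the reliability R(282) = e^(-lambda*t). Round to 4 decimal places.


lambda = 0.0604
t = 282
lambda * t = 17.0328
R(t) = e^(-17.0328)
R(t) = 0.0

0.0


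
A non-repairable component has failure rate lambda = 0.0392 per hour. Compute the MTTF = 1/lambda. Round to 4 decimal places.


lambda = 0.0392
MTTF = 1 / 0.0392
MTTF = 25.5102

25.5102


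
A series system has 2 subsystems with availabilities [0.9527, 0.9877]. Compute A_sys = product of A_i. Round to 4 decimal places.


Subsystems: [0.9527, 0.9877]
After subsystem 1 (A=0.9527): product = 0.9527
After subsystem 2 (A=0.9877): product = 0.941
A_sys = 0.941

0.941


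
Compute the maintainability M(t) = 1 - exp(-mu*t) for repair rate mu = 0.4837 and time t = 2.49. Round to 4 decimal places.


mu = 0.4837, t = 2.49
mu * t = 0.4837 * 2.49 = 1.2044
exp(-1.2044) = 0.2999
M(t) = 1 - 0.2999
M(t) = 0.7001

0.7001


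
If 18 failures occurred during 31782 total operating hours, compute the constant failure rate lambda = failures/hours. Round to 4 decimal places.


failures = 18
total_hours = 31782
lambda = 18 / 31782
lambda = 0.0006

0.0006


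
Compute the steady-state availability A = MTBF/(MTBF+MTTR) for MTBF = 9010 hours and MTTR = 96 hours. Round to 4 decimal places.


MTBF = 9010
MTTR = 96
MTBF + MTTR = 9106
A = 9010 / 9106
A = 0.9895

0.9895


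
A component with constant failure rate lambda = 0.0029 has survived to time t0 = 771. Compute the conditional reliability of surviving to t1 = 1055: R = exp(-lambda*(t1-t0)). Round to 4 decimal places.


lambda = 0.0029
t0 = 771, t1 = 1055
t1 - t0 = 284
lambda * (t1-t0) = 0.0029 * 284 = 0.8236
R = exp(-0.8236)
R = 0.4388

0.4388


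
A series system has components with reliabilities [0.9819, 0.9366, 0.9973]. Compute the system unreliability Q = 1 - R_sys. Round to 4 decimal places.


Components: [0.9819, 0.9366, 0.9973]
After component 1: product = 0.9819
After component 2: product = 0.9196
After component 3: product = 0.9172
R_sys = 0.9172
Q = 1 - 0.9172 = 0.0828

0.0828


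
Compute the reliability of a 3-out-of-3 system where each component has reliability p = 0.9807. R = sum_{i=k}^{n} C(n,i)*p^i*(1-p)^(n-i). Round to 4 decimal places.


k = 3, n = 3, p = 0.9807
i=3: C(3,3)=1 * 0.9807^3 * 0.0193^0 = 0.9432
R = sum of terms = 0.9432

0.9432


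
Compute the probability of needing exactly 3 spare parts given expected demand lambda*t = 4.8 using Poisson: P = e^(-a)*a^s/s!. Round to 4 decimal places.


a = 4.8, s = 3
e^(-a) = e^(-4.8) = 0.0082
a^s = 4.8^3 = 110.592
s! = 6
P = 0.0082 * 110.592 / 6
P = 0.1517

0.1517


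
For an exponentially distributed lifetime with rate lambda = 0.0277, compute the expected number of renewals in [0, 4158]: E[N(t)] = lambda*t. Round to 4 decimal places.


lambda = 0.0277
t = 4158
E[N(t)] = lambda * t
E[N(t)] = 0.0277 * 4158
E[N(t)] = 115.1766

115.1766


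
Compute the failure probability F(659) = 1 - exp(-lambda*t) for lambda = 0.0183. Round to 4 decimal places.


lambda = 0.0183, t = 659
lambda * t = 12.0597
exp(-12.0597) = 0.0
F(t) = 1 - 0.0
F(t) = 1.0

1.0


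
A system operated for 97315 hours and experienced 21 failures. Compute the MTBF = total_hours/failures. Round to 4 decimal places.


total_hours = 97315
failures = 21
MTBF = 97315 / 21
MTBF = 4634.0476

4634.0476


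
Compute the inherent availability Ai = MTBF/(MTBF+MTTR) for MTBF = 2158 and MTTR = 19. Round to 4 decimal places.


MTBF = 2158
MTTR = 19
MTBF + MTTR = 2177
Ai = 2158 / 2177
Ai = 0.9913

0.9913


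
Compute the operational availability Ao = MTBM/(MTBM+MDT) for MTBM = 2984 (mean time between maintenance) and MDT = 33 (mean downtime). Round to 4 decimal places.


MTBM = 2984
MDT = 33
MTBM + MDT = 3017
Ao = 2984 / 3017
Ao = 0.9891

0.9891


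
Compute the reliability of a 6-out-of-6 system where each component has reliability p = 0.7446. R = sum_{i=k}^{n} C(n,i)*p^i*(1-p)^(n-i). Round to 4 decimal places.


k = 6, n = 6, p = 0.7446
i=6: C(6,6)=1 * 0.7446^6 * 0.2554^0 = 0.1704
R = sum of terms = 0.1704

0.1704


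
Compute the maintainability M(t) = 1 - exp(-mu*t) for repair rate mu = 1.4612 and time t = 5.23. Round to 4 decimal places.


mu = 1.4612, t = 5.23
mu * t = 1.4612 * 5.23 = 7.6421
exp(-7.6421) = 0.0005
M(t) = 1 - 0.0005
M(t) = 0.9995

0.9995


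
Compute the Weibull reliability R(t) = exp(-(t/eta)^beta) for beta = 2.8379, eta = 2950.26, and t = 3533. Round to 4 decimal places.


beta = 2.8379, eta = 2950.26, t = 3533
t/eta = 3533 / 2950.26 = 1.1975
(t/eta)^beta = 1.1975^2.8379 = 1.6679
R(t) = exp(-1.6679)
R(t) = 0.1886

0.1886


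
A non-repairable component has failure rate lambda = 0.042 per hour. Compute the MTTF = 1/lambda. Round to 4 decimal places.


lambda = 0.042
MTTF = 1 / 0.042
MTTF = 23.8095

23.8095


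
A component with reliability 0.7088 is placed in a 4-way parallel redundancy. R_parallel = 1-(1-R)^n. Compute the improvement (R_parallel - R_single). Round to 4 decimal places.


R_single = 0.7088, n = 4
1 - R_single = 0.2912
(1 - R_single)^n = 0.2912^4 = 0.0072
R_parallel = 1 - 0.0072 = 0.9928
Improvement = 0.9928 - 0.7088
Improvement = 0.284

0.284


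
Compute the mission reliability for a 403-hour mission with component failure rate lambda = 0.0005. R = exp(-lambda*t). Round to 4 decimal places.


lambda = 0.0005
mission_time = 403
lambda * t = 0.0005 * 403 = 0.2015
R = exp(-0.2015)
R = 0.8175

0.8175


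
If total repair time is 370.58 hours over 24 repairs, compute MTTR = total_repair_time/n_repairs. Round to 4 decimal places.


total_repair_time = 370.58
n_repairs = 24
MTTR = 370.58 / 24
MTTR = 15.4408

15.4408


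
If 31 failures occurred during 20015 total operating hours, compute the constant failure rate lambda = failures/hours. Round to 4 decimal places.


failures = 31
total_hours = 20015
lambda = 31 / 20015
lambda = 0.0015

0.0015


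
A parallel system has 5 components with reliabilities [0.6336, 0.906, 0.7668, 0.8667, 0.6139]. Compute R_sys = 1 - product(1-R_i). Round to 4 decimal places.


Components: [0.6336, 0.906, 0.7668, 0.8667, 0.6139]
(1 - 0.6336) = 0.3664, running product = 0.3664
(1 - 0.906) = 0.094, running product = 0.0344
(1 - 0.7668) = 0.2332, running product = 0.008
(1 - 0.8667) = 0.1333, running product = 0.0011
(1 - 0.6139) = 0.3861, running product = 0.0004
Product of (1-R_i) = 0.0004
R_sys = 1 - 0.0004 = 0.9996

0.9996


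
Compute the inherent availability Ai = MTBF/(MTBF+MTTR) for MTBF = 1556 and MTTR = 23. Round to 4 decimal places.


MTBF = 1556
MTTR = 23
MTBF + MTTR = 1579
Ai = 1556 / 1579
Ai = 0.9854

0.9854


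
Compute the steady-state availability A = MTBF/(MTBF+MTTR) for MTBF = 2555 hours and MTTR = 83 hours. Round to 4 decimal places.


MTBF = 2555
MTTR = 83
MTBF + MTTR = 2638
A = 2555 / 2638
A = 0.9685

0.9685


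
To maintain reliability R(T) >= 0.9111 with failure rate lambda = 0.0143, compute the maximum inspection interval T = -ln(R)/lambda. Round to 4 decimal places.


R_target = 0.9111
lambda = 0.0143
-ln(0.9111) = 0.0931
T = 0.0931 / 0.0143
T = 6.5107

6.5107


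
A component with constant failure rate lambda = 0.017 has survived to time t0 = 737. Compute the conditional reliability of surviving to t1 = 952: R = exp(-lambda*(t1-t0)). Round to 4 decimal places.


lambda = 0.017
t0 = 737, t1 = 952
t1 - t0 = 215
lambda * (t1-t0) = 0.017 * 215 = 3.655
R = exp(-3.655)
R = 0.0259

0.0259


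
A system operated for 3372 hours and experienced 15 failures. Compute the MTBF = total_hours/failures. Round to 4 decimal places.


total_hours = 3372
failures = 15
MTBF = 3372 / 15
MTBF = 224.8

224.8


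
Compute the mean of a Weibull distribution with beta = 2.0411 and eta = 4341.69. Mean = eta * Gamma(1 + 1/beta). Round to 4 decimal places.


beta = 2.0411, eta = 4341.69
1/beta = 0.4899
1 + 1/beta = 1.4899
Gamma(1.4899) = 0.8859
Mean = 4341.69 * 0.8859
Mean = 3846.492

3846.492


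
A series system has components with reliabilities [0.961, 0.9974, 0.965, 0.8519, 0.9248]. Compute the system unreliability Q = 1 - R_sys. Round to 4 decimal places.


Components: [0.961, 0.9974, 0.965, 0.8519, 0.9248]
After component 1: product = 0.961
After component 2: product = 0.9585
After component 3: product = 0.925
After component 4: product = 0.788
After component 5: product = 0.7287
R_sys = 0.7287
Q = 1 - 0.7287 = 0.2713

0.2713


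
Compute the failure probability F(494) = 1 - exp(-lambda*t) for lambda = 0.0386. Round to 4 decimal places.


lambda = 0.0386, t = 494
lambda * t = 19.0684
exp(-19.0684) = 0.0
F(t) = 1 - 0.0
F(t) = 1.0

1.0


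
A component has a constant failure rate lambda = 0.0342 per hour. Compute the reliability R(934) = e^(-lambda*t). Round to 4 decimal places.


lambda = 0.0342
t = 934
lambda * t = 31.9428
R(t) = e^(-31.9428)
R(t) = 0.0

0.0


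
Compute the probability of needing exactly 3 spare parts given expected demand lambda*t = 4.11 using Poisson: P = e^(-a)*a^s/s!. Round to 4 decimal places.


a = 4.11, s = 3
e^(-a) = e^(-4.11) = 0.0164
a^s = 4.11^3 = 69.4265
s! = 6
P = 0.0164 * 69.4265 / 6
P = 0.1899

0.1899


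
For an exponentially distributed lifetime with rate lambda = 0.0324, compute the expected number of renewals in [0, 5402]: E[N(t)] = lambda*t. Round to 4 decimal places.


lambda = 0.0324
t = 5402
E[N(t)] = lambda * t
E[N(t)] = 0.0324 * 5402
E[N(t)] = 175.0248

175.0248


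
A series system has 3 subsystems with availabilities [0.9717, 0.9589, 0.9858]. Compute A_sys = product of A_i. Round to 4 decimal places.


Subsystems: [0.9717, 0.9589, 0.9858]
After subsystem 1 (A=0.9717): product = 0.9717
After subsystem 2 (A=0.9589): product = 0.9318
After subsystem 3 (A=0.9858): product = 0.9185
A_sys = 0.9185

0.9185


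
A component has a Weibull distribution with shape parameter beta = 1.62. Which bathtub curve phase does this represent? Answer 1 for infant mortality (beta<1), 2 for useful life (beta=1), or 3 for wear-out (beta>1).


beta = 1.62
Compare beta to 1:
beta < 1 => infant mortality (phase 1)
beta = 1 => useful life (phase 2)
beta > 1 => wear-out (phase 3)
Since beta = 1.62, this is wear-out (increasing failure rate)
Phase = 3

3


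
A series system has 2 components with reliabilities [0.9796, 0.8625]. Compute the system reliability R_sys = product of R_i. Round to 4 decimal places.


Components: [0.9796, 0.8625]
After component 1 (R=0.9796): product = 0.9796
After component 2 (R=0.8625): product = 0.8449
R_sys = 0.8449

0.8449


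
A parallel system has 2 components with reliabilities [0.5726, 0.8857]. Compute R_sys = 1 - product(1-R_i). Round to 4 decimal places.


Components: [0.5726, 0.8857]
(1 - 0.5726) = 0.4274, running product = 0.4274
(1 - 0.8857) = 0.1143, running product = 0.0489
Product of (1-R_i) = 0.0489
R_sys = 1 - 0.0489 = 0.9511

0.9511


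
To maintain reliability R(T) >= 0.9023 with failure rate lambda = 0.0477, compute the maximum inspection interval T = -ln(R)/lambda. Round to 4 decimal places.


R_target = 0.9023
lambda = 0.0477
-ln(0.9023) = 0.1028
T = 0.1028 / 0.0477
T = 2.1553

2.1553


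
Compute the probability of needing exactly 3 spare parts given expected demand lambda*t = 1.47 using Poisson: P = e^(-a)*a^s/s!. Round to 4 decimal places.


a = 1.47, s = 3
e^(-a) = e^(-1.47) = 0.2299
a^s = 1.47^3 = 3.1765
s! = 6
P = 0.2299 * 3.1765 / 6
P = 0.1217

0.1217


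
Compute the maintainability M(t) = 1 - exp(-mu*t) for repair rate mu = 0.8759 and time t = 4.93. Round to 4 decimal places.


mu = 0.8759, t = 4.93
mu * t = 0.8759 * 4.93 = 4.3182
exp(-4.3182) = 0.0133
M(t) = 1 - 0.0133
M(t) = 0.9867

0.9867


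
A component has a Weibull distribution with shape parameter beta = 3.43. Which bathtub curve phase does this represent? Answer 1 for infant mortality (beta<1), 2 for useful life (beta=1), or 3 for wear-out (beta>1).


beta = 3.43
Compare beta to 1:
beta < 1 => infant mortality (phase 1)
beta = 1 => useful life (phase 2)
beta > 1 => wear-out (phase 3)
Since beta = 3.43, this is wear-out (increasing failure rate)
Phase = 3

3


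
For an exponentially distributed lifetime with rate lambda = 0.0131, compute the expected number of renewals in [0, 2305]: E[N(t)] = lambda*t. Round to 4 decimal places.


lambda = 0.0131
t = 2305
E[N(t)] = lambda * t
E[N(t)] = 0.0131 * 2305
E[N(t)] = 30.1955

30.1955
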